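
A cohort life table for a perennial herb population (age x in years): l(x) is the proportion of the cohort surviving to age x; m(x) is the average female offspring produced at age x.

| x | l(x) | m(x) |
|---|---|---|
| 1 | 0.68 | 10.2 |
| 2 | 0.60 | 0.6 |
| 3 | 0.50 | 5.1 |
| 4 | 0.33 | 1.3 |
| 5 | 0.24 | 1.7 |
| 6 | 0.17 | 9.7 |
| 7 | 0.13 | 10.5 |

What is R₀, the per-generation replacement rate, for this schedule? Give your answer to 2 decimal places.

13.70

R₀ = Σ l(x) m(x):
  age 1: 0.68 × 10.2 = 6.9360
  age 2: 0.60 × 0.6 = 0.3600
  age 3: 0.50 × 5.1 = 2.5500
  age 4: 0.33 × 1.3 = 0.4290
  age 5: 0.24 × 1.7 = 0.4080
  age 6: 0.17 × 9.7 = 1.6490
  age 7: 0.13 × 10.5 = 1.3650
R₀ = 6.9360 + 0.3600 + 2.5500 + 0.4290 + 0.4080 + 1.6490 + 1.3650 = 13.6970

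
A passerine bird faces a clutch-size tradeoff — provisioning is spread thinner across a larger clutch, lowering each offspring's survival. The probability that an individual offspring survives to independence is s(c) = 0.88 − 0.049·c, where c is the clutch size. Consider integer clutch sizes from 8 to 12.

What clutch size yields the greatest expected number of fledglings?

Expected fledglings = c × s(c):
  c=8: 8 × 0.488 = 3.904
  c=9: 9 × 0.439 = 3.951
  c=10: 10 × 0.390 = 3.900
  c=11: 11 × 0.341 = 3.751
  c=12: 12 × 0.292 = 3.504
Maximum at c = 9 (3.951 fledglings).

9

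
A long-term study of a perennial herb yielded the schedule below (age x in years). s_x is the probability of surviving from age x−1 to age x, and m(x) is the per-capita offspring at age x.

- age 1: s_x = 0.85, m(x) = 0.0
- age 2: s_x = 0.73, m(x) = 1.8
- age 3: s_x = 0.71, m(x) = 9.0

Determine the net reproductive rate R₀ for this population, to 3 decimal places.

5.082

Survivorship from birth: l_x = s_1·s_2·…·s_x.
  l_1 = 0.85000
  l_2 = 0.62050
  l_3 = 0.44055
R₀ = Σ l_x m(x):
  age 1: 0.85000 × 0.0 = 0.0000
  age 2: 0.62050 × 1.8 = 1.1169
  age 3: 0.44055 × 9.0 = 3.9649
R₀ = 0.0000 + 1.1169 + 3.9649 = 5.0819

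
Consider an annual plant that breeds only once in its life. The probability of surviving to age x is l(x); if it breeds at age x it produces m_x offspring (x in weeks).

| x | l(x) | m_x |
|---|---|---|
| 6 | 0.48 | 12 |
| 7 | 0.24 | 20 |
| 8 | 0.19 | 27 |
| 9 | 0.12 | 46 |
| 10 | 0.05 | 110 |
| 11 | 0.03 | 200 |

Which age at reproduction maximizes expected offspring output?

Expected offspring if breeding at age x = l(x) × m_x:
  age 6: 0.48 × 12 = 5.760
  age 7: 0.24 × 20 = 4.800
  age 8: 0.19 × 27 = 5.130
  age 9: 0.12 × 46 = 5.520
  age 10: 0.05 × 110 = 5.500
  age 11: 0.03 × 200 = 6.000
Maximum at age 11 (6.000).

11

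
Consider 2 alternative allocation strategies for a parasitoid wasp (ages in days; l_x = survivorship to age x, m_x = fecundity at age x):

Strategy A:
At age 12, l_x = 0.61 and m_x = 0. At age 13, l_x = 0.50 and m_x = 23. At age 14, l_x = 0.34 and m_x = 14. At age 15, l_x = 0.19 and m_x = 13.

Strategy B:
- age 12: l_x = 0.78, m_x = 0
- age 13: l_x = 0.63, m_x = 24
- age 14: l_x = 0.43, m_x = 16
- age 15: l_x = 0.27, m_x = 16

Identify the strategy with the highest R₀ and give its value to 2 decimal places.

Strategy A: R₀ = 0.61×0 + 0.50×23 + 0.34×14 + 0.19×13 = 18.7300
Strategy B: R₀ = 0.78×0 + 0.63×24 + 0.43×16 + 0.27×16 = 26.3200
Highest R₀: strategy B with 26.3200.

26.32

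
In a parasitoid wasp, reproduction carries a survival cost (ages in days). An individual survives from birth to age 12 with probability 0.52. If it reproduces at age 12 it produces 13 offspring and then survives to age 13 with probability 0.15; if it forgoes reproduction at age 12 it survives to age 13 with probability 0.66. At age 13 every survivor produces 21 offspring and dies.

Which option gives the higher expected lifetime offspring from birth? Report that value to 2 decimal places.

breed at age 12: R₀ = 0.52 × (13 + 0.15 × 21) = 0.52 × 16.1500 = 8.3980
delay to age 13: R₀ = 0.52 × (0.66 × 21) = 0.52 × 13.8600 = 7.2072
Higher: breed at age 12 (8.3980).

8.40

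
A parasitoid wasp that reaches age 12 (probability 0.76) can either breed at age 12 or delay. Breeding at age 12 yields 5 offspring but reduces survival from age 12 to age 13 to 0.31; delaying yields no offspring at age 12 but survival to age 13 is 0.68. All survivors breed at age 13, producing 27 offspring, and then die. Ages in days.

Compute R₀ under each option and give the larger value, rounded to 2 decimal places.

breed at age 12: R₀ = 0.76 × (5 + 0.31 × 27) = 0.76 × 13.3700 = 10.1612
delay to age 13: R₀ = 0.76 × (0.68 × 27) = 0.76 × 18.3600 = 13.9536
Higher: delay to age 13 (13.9536).

13.95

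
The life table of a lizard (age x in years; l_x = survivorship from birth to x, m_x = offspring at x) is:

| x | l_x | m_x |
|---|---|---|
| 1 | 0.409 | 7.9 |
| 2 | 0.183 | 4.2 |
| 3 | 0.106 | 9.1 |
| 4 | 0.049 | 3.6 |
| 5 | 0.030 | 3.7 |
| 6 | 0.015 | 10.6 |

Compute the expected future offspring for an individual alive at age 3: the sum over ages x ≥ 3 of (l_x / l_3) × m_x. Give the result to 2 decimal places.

13.31

l_3 = 0.106. Conditional survival from age 3 to x is l_x / l_3.
  x=3: (0.106/0.106) × 9.1 = 9.1000
  x=4: (0.049/0.106) × 3.6 = 1.6642
  x=5: (0.030/0.106) × 3.7 = 1.0472
  x=6: (0.015/0.106) × 10.6 = 1.5000
Sum = 9.1000 + 1.6642 + 1.0472 + 1.5000 = 13.3113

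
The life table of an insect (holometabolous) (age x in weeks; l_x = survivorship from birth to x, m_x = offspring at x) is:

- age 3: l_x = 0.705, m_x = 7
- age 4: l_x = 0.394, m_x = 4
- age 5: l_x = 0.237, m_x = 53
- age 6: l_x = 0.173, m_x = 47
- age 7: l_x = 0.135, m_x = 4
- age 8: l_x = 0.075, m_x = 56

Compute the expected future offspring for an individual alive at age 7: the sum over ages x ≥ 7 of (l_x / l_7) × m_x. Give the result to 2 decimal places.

l_7 = 0.135. Conditional survival from age 7 to x is l_x / l_7.
  x=7: (0.135/0.135) × 4 = 4.0000
  x=8: (0.075/0.135) × 56 = 31.1111
Sum = 4.0000 + 31.1111 = 35.1111

35.11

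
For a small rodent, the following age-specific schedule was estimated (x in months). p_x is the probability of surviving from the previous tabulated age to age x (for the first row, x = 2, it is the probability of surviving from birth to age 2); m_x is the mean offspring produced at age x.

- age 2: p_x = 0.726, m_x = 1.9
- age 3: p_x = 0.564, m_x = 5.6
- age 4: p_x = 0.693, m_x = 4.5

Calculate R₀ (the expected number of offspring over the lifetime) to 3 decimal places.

4.949

Survivorship from birth: l_x = p_2·p_3·…·p_x.
  l_2 = 0.72600
  l_3 = 0.40946
  l_4 = 0.28376
R₀ = Σ l_x m_x:
  age 2: 0.72600 × 1.9 = 1.3794
  age 3: 0.40946 × 5.6 = 2.2930
  age 4: 0.28376 × 4.5 = 1.2769
R₀ = 1.3794 + 2.2930 + 1.2769 = 4.9493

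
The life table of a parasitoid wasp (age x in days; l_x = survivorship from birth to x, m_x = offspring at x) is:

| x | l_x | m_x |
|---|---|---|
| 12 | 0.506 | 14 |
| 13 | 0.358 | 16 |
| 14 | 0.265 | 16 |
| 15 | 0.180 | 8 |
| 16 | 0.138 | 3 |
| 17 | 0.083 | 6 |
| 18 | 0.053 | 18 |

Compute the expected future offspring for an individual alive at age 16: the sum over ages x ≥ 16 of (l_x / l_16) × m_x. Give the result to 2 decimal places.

13.52

l_16 = 0.138. Conditional survival from age 16 to x is l_x / l_16.
  x=16: (0.138/0.138) × 3 = 3.0000
  x=17: (0.083/0.138) × 6 = 3.6087
  x=18: (0.053/0.138) × 18 = 6.9130
Sum = 3.0000 + 3.6087 + 6.9130 = 13.5217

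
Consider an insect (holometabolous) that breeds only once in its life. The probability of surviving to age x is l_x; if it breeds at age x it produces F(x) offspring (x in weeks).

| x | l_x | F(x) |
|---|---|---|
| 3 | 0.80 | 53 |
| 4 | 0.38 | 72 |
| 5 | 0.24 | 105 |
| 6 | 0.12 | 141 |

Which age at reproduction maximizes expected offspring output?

Expected offspring if breeding at age x = l_x × F(x):
  age 3: 0.80 × 53 = 42.400
  age 4: 0.38 × 72 = 27.360
  age 5: 0.24 × 105 = 25.200
  age 6: 0.12 × 141 = 16.920
Maximum at age 3 (42.400).

3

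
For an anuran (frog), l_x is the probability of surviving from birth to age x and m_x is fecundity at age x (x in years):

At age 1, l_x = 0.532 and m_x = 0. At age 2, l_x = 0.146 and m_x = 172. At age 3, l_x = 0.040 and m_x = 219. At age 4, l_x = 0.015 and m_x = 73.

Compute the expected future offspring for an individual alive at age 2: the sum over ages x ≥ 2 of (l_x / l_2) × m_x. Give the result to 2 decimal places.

239.50

l_2 = 0.146. Conditional survival from age 2 to x is l_x / l_2.
  x=2: (0.146/0.146) × 172 = 172.0000
  x=3: (0.040/0.146) × 219 = 60.0000
  x=4: (0.015/0.146) × 73 = 7.5000
Sum = 172.0000 + 60.0000 + 7.5000 = 239.5000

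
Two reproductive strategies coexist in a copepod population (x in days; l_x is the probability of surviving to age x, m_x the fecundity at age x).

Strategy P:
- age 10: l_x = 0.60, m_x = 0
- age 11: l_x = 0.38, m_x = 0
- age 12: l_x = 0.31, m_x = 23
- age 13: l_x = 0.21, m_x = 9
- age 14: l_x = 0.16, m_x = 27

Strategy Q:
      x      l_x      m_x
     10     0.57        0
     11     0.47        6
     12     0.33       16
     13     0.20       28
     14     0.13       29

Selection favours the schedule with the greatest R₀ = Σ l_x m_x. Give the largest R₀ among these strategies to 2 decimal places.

17.47

Strategy P: R₀ = 0.60×0 + 0.38×0 + 0.31×23 + 0.21×9 + 0.16×27 = 13.3400
Strategy Q: R₀ = 0.57×0 + 0.47×6 + 0.33×16 + 0.20×28 + 0.13×29 = 17.4700
Highest R₀: strategy Q with 17.4700.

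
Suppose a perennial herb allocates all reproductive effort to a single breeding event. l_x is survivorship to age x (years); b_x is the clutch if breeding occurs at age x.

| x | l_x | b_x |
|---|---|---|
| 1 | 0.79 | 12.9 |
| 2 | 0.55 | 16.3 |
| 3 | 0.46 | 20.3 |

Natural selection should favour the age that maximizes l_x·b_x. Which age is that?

1

Expected offspring if breeding at age x = l_x × b_x:
  age 1: 0.79 × 12.9 = 10.191
  age 2: 0.55 × 16.3 = 8.965
  age 3: 0.46 × 20.3 = 9.338
Maximum at age 1 (10.191).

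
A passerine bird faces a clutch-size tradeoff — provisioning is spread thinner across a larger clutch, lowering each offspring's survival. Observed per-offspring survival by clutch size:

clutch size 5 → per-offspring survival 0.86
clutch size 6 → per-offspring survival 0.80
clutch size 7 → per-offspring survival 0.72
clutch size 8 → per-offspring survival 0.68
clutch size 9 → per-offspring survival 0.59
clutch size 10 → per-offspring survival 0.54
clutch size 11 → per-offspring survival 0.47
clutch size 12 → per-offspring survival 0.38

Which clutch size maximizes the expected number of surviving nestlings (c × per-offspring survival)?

8

Expected surviving nestlings = c × s(c):
  c=5: 5 × 0.86 = 4.300
  c=6: 6 × 0.80 = 4.800
  c=7: 7 × 0.72 = 5.040
  c=8: 8 × 0.68 = 5.440
  c=9: 9 × 0.59 = 5.310
  c=10: 10 × 0.54 = 5.400
  c=11: 11 × 0.47 = 5.170
  c=12: 12 × 0.38 = 4.560
Maximum at c = 8 (5.440 surviving nestlings).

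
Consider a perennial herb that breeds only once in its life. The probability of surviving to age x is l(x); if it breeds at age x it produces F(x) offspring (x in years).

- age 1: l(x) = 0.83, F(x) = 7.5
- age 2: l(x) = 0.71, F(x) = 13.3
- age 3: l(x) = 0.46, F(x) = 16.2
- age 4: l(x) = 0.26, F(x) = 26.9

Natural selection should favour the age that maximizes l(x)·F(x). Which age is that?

Expected offspring if breeding at age x = l(x) × F(x):
  age 1: 0.83 × 7.5 = 6.225
  age 2: 0.71 × 13.3 = 9.443
  age 3: 0.46 × 16.2 = 7.452
  age 4: 0.26 × 26.9 = 6.994
Maximum at age 2 (9.443).

2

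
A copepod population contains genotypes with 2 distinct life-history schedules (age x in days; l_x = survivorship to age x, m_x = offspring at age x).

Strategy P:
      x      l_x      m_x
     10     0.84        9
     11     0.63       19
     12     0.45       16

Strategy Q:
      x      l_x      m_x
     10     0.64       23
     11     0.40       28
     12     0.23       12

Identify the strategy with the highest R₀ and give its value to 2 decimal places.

28.68

Strategy P: R₀ = 0.84×9 + 0.63×19 + 0.45×16 = 26.7300
Strategy Q: R₀ = 0.64×23 + 0.40×28 + 0.23×12 = 28.6800
Highest R₀: strategy Q with 28.6800.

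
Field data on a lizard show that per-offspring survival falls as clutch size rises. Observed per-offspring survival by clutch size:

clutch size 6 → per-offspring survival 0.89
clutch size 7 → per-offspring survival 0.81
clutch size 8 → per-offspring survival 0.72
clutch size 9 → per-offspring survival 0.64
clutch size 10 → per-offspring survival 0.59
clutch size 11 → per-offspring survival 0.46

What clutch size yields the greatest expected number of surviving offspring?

10

Expected surviving offspring = c × s(c):
  c=6: 6 × 0.89 = 5.340
  c=7: 7 × 0.81 = 5.670
  c=8: 8 × 0.72 = 5.760
  c=9: 9 × 0.64 = 5.760
  c=10: 10 × 0.59 = 5.900
  c=11: 11 × 0.46 = 5.060
Maximum at c = 10 (5.900 surviving offspring).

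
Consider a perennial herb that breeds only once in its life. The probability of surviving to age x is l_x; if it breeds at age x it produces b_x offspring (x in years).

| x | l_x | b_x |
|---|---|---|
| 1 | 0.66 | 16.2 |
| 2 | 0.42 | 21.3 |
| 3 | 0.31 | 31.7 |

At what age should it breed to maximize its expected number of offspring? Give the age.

Expected offspring if breeding at age x = l_x × b_x:
  age 1: 0.66 × 16.2 = 10.692
  age 2: 0.42 × 21.3 = 8.946
  age 3: 0.31 × 31.7 = 9.827
Maximum at age 1 (10.692).

1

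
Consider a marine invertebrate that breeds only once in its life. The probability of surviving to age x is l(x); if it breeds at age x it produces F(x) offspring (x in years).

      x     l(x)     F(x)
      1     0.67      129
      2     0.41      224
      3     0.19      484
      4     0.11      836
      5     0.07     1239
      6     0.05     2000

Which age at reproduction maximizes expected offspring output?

6

Expected offspring if breeding at age x = l(x) × F(x):
  age 1: 0.67 × 129 = 86.430
  age 2: 0.41 × 224 = 91.840
  age 3: 0.19 × 484 = 91.960
  age 4: 0.11 × 836 = 91.960
  age 5: 0.07 × 1239 = 86.730
  age 6: 0.05 × 2000 = 100.000
Maximum at age 6 (100.000).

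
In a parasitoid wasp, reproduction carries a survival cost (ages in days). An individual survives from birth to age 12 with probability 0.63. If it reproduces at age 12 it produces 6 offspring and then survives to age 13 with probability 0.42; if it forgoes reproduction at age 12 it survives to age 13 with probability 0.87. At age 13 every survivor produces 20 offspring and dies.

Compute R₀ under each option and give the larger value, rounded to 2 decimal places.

10.96

breed at age 12: R₀ = 0.63 × (6 + 0.42 × 20) = 0.63 × 14.4000 = 9.0720
delay to age 13: R₀ = 0.63 × (0.87 × 20) = 0.63 × 17.4000 = 10.9620
Higher: delay to age 13 (10.9620).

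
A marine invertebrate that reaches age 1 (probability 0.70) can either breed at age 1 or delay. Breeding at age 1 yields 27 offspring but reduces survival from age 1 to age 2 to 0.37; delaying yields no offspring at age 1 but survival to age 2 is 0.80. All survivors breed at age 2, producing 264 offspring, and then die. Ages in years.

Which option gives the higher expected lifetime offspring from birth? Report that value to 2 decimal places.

breed at age 1: R₀ = 0.70 × (27 + 0.37 × 264) = 0.70 × 124.6800 = 87.2760
delay to age 2: R₀ = 0.70 × (0.80 × 264) = 0.70 × 211.2000 = 147.8400
Higher: delay to age 2 (147.8400).

147.84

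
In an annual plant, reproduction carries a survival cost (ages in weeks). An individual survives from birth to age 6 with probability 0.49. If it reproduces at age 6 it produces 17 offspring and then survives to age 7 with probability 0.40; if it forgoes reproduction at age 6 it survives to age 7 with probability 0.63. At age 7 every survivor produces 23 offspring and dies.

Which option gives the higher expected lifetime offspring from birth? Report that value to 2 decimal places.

breed at age 6: R₀ = 0.49 × (17 + 0.40 × 23) = 0.49 × 26.2000 = 12.8380
delay to age 7: R₀ = 0.49 × (0.63 × 23) = 0.49 × 14.4900 = 7.1001
Higher: breed at age 6 (12.8380).

12.84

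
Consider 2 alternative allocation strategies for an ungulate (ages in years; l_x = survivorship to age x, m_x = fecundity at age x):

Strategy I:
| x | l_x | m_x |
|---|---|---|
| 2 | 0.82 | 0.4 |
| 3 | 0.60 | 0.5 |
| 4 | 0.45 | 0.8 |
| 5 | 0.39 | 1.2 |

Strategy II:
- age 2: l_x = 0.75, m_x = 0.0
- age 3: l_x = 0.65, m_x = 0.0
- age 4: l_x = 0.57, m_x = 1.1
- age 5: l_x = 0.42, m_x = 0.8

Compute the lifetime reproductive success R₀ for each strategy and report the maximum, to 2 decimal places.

Strategy I: R₀ = 0.82×0.4 + 0.60×0.5 + 0.45×0.8 + 0.39×1.2 = 1.4560
Strategy II: R₀ = 0.75×0.0 + 0.65×0.0 + 0.57×1.1 + 0.42×0.8 = 0.9630
Highest R₀: strategy I with 1.4560.

1.46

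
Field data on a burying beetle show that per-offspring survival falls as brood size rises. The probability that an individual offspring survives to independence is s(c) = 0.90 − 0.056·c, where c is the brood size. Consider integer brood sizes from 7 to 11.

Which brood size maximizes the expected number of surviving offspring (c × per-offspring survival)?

8

Expected surviving offspring = c × s(c):
  c=7: 7 × 0.508 = 3.556
  c=8: 8 × 0.452 = 3.616
  c=9: 9 × 0.396 = 3.564
  c=10: 10 × 0.340 = 3.400
  c=11: 11 × 0.284 = 3.124
Maximum at c = 8 (3.616 surviving offspring).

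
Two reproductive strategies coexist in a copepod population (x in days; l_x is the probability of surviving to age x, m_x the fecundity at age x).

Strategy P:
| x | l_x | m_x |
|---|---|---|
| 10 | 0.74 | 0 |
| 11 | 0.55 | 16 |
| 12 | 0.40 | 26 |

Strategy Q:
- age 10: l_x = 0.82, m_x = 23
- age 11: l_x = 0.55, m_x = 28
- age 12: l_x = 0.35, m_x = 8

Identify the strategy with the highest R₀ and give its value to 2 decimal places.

Strategy P: R₀ = 0.74×0 + 0.55×16 + 0.40×26 = 19.2000
Strategy Q: R₀ = 0.82×23 + 0.55×28 + 0.35×8 = 37.0600
Highest R₀: strategy Q with 37.0600.

37.06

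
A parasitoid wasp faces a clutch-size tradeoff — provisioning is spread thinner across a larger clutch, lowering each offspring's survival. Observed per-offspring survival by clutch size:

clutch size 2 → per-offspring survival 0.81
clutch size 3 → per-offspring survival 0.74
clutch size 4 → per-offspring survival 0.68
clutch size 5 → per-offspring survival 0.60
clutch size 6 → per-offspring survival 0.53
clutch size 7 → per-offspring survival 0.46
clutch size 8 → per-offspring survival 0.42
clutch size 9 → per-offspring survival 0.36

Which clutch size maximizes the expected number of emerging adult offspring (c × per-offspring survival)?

Expected emerging adult offspring = c × s(c):
  c=2: 2 × 0.81 = 1.620
  c=3: 3 × 0.74 = 2.220
  c=4: 4 × 0.68 = 2.720
  c=5: 5 × 0.60 = 3.000
  c=6: 6 × 0.53 = 3.180
  c=7: 7 × 0.46 = 3.220
  c=8: 8 × 0.42 = 3.360
  c=9: 9 × 0.36 = 3.240
Maximum at c = 8 (3.360 emerging adult offspring).

8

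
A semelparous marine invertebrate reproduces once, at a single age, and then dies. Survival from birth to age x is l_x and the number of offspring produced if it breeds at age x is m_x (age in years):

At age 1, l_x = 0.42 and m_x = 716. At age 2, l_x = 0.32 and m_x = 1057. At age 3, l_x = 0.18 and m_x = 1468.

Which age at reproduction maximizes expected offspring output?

Expected offspring if breeding at age x = l_x × m_x:
  age 1: 0.42 × 716 = 300.720
  age 2: 0.32 × 1057 = 338.240
  age 3: 0.18 × 1468 = 264.240
Maximum at age 2 (338.240).

2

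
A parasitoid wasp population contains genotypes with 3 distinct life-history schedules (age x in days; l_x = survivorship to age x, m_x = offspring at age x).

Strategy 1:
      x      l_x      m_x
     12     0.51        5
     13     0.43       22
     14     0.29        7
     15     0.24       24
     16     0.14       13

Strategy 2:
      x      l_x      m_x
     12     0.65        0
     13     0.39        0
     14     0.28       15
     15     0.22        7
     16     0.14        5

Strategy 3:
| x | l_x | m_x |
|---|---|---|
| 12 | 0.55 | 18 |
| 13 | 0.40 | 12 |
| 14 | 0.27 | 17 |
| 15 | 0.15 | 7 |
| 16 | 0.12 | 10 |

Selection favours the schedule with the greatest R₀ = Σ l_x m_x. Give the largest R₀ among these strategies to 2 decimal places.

21.62

Strategy 1: R₀ = 0.51×5 + 0.43×22 + 0.29×7 + 0.24×24 + 0.14×13 = 21.6200
Strategy 2: R₀ = 0.65×0 + 0.39×0 + 0.28×15 + 0.22×7 + 0.14×5 = 6.4400
Strategy 3: R₀ = 0.55×18 + 0.40×12 + 0.27×17 + 0.15×7 + 0.12×10 = 21.5400
Highest R₀: strategy 1 with 21.6200.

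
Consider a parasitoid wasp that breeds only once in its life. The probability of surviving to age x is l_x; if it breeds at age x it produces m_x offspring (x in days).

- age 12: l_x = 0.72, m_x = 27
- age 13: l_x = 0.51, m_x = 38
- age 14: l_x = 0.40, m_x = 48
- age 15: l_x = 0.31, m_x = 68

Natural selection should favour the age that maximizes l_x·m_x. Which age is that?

Expected offspring if breeding at age x = l_x × m_x:
  age 12: 0.72 × 27 = 19.440
  age 13: 0.51 × 38 = 19.380
  age 14: 0.40 × 48 = 19.200
  age 15: 0.31 × 68 = 21.080
Maximum at age 15 (21.080).

15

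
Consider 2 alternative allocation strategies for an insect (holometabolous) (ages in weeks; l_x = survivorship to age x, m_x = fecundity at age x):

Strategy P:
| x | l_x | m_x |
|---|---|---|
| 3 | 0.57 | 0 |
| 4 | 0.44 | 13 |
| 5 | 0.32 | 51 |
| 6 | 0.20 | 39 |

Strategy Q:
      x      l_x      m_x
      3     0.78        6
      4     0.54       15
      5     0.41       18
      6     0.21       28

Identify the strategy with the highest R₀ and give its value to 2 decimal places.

29.84

Strategy P: R₀ = 0.57×0 + 0.44×13 + 0.32×51 + 0.20×39 = 29.8400
Strategy Q: R₀ = 0.78×6 + 0.54×15 + 0.41×18 + 0.21×28 = 26.0400
Highest R₀: strategy P with 29.8400.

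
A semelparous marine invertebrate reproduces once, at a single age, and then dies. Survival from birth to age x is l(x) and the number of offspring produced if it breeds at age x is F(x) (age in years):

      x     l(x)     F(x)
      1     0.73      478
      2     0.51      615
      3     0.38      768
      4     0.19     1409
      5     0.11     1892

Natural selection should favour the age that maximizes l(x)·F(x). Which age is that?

1

Expected offspring if breeding at age x = l(x) × F(x):
  age 1: 0.73 × 478 = 348.940
  age 2: 0.51 × 615 = 313.650
  age 3: 0.38 × 768 = 291.840
  age 4: 0.19 × 1409 = 267.710
  age 5: 0.11 × 1892 = 208.120
Maximum at age 1 (348.940).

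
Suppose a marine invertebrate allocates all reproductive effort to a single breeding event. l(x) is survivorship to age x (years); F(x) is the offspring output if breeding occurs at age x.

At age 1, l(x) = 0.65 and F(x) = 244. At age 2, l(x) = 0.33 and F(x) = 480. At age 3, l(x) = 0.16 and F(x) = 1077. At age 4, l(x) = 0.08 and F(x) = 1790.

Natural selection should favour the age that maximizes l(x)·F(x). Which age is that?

Expected offspring if breeding at age x = l(x) × F(x):
  age 1: 0.65 × 244 = 158.600
  age 2: 0.33 × 480 = 158.400
  age 3: 0.16 × 1077 = 172.320
  age 4: 0.08 × 1790 = 143.200
Maximum at age 3 (172.320).

3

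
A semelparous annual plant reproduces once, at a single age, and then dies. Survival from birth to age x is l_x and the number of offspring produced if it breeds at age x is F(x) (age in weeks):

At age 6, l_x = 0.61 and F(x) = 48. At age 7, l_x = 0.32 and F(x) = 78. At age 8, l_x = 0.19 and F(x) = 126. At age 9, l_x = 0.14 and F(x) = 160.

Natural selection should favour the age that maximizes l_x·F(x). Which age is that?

6

Expected offspring if breeding at age x = l_x × F(x):
  age 6: 0.61 × 48 = 29.280
  age 7: 0.32 × 78 = 24.960
  age 8: 0.19 × 126 = 23.940
  age 9: 0.14 × 160 = 22.400
Maximum at age 6 (29.280).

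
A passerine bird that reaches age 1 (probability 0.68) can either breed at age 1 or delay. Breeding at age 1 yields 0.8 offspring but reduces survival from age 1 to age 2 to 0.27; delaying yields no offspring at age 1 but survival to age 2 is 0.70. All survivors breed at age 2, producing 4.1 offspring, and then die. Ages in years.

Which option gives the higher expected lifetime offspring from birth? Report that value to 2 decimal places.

breed at age 1: R₀ = 0.68 × (0.8 + 0.27 × 4.1) = 0.68 × 1.9070 = 1.2968
delay to age 2: R₀ = 0.68 × (0.70 × 4.1) = 0.68 × 2.8700 = 1.9516
Higher: delay to age 2 (1.9516).

1.95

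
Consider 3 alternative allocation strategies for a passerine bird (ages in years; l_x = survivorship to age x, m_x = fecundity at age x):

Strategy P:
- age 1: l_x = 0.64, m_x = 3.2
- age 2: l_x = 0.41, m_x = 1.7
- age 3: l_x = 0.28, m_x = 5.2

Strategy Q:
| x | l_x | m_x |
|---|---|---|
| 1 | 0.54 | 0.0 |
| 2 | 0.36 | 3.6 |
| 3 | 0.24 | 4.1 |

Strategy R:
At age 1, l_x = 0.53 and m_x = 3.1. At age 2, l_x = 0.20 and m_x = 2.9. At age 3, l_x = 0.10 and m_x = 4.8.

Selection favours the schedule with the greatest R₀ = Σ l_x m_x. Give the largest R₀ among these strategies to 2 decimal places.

Strategy P: R₀ = 0.64×3.2 + 0.41×1.7 + 0.28×5.2 = 4.2010
Strategy Q: R₀ = 0.54×0.0 + 0.36×3.6 + 0.24×4.1 = 2.2800
Strategy R: R₀ = 0.53×3.1 + 0.20×2.9 + 0.10×4.8 = 2.7030
Highest R₀: strategy P with 4.2010.

4.20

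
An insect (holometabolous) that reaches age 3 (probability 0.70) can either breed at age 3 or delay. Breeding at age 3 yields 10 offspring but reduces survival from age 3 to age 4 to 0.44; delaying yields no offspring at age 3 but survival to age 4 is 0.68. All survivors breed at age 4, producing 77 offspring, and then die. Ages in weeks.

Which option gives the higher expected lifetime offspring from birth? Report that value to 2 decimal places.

breed at age 3: R₀ = 0.70 × (10 + 0.44 × 77) = 0.70 × 43.8800 = 30.7160
delay to age 4: R₀ = 0.70 × (0.68 × 77) = 0.70 × 52.3600 = 36.6520
Higher: delay to age 4 (36.6520).

36.65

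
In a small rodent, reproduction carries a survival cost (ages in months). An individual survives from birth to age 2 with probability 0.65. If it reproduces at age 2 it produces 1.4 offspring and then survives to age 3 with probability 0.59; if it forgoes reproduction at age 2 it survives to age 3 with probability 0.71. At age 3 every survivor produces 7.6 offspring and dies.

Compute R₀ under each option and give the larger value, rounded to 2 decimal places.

3.82

breed at age 2: R₀ = 0.65 × (1.4 + 0.59 × 7.6) = 0.65 × 5.8840 = 3.8246
delay to age 3: R₀ = 0.65 × (0.71 × 7.6) = 0.65 × 5.3960 = 3.5074
Higher: breed at age 2 (3.8246).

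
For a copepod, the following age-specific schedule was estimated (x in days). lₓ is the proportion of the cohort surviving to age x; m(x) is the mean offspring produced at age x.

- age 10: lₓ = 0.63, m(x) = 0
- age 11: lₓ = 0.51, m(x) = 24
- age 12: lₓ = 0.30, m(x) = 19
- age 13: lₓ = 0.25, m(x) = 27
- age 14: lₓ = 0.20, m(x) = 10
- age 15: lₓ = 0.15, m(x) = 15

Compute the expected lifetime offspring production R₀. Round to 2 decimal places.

R₀ = Σ lₓ m(x):
  age 10: 0.63 × 0 = 0.0000
  age 11: 0.51 × 24 = 12.2400
  age 12: 0.30 × 19 = 5.7000
  age 13: 0.25 × 27 = 6.7500
  age 14: 0.20 × 10 = 2.0000
  age 15: 0.15 × 15 = 2.2500
R₀ = 0.0000 + 12.2400 + 5.7000 + 6.7500 + 2.0000 + 2.2500 = 28.9400

28.94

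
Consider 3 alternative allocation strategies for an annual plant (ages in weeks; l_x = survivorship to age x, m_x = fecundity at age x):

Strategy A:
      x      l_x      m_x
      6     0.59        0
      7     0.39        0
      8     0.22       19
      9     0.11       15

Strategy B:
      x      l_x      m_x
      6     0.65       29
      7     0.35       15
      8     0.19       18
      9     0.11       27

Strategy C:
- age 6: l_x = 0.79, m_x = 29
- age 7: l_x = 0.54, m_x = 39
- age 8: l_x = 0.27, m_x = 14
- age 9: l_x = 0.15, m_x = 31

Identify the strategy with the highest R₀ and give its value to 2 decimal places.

Strategy A: R₀ = 0.59×0 + 0.39×0 + 0.22×19 + 0.11×15 = 5.8300
Strategy B: R₀ = 0.65×29 + 0.35×15 + 0.19×18 + 0.11×27 = 30.4900
Strategy C: R₀ = 0.79×29 + 0.54×39 + 0.27×14 + 0.15×31 = 52.4000
Highest R₀: strategy C with 52.4000.

52.40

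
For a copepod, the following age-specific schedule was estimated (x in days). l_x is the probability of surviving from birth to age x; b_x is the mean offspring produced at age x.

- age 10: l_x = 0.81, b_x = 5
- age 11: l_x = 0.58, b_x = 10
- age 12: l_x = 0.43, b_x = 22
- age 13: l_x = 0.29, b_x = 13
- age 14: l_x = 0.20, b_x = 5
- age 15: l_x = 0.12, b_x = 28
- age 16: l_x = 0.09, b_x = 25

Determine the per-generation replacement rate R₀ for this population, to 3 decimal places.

29.690

R₀ = Σ l_x b_x:
  age 10: 0.81 × 5 = 4.0500
  age 11: 0.58 × 10 = 5.8000
  age 12: 0.43 × 22 = 9.4600
  age 13: 0.29 × 13 = 3.7700
  age 14: 0.20 × 5 = 1.0000
  age 15: 0.12 × 28 = 3.3600
  age 16: 0.09 × 25 = 2.2500
R₀ = 4.0500 + 5.8000 + 9.4600 + 3.7700 + 1.0000 + 3.3600 + 2.2500 = 29.6900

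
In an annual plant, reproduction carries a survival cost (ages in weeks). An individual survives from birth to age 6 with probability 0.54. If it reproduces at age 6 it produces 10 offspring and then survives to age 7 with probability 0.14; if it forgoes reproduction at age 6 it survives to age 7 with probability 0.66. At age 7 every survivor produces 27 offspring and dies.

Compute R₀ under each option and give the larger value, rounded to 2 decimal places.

breed at age 6: R₀ = 0.54 × (10 + 0.14 × 27) = 0.54 × 13.7800 = 7.4412
delay to age 7: R₀ = 0.54 × (0.66 × 27) = 0.54 × 17.8200 = 9.6228
Higher: delay to age 7 (9.6228).

9.62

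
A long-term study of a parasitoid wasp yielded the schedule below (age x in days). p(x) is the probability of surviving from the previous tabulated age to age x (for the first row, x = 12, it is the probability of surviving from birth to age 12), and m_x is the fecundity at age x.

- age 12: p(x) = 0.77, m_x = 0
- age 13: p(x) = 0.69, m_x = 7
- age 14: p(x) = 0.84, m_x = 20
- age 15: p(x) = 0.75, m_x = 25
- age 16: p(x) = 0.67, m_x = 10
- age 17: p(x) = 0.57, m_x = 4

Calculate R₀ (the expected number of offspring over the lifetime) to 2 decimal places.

Survivorship from birth: l_x = p_12·p_13·…·p_x.
  l_12 = 0.77000
  l_13 = 0.53130
  l_14 = 0.44629
  l_15 = 0.33472
  l_16 = 0.22426
  l_17 = 0.12783
R₀ = Σ l_x m_x:
  age 12: 0.77000 × 0 = 0.0000
  age 13: 0.53130 × 7 = 3.7191
  age 14: 0.44629 × 20 = 8.9258
  age 15: 0.33472 × 25 = 8.3680
  age 16: 0.22426 × 10 = 2.2426
  age 17: 0.12783 × 4 = 0.5113
R₀ = 0.0000 + 3.7191 + 8.9258 + 8.3680 + 2.2426 + 0.5113 = 23.7668

23.77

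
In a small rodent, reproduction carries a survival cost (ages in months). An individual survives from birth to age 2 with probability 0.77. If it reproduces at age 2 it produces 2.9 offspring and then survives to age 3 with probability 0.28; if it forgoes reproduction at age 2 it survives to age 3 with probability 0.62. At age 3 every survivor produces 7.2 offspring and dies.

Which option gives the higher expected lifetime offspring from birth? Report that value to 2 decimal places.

3.79

breed at age 2: R₀ = 0.77 × (2.9 + 0.28 × 7.2) = 0.77 × 4.9160 = 3.7853
delay to age 3: R₀ = 0.77 × (0.62 × 7.2) = 0.77 × 4.4640 = 3.4373
Higher: breed at age 2 (3.7853).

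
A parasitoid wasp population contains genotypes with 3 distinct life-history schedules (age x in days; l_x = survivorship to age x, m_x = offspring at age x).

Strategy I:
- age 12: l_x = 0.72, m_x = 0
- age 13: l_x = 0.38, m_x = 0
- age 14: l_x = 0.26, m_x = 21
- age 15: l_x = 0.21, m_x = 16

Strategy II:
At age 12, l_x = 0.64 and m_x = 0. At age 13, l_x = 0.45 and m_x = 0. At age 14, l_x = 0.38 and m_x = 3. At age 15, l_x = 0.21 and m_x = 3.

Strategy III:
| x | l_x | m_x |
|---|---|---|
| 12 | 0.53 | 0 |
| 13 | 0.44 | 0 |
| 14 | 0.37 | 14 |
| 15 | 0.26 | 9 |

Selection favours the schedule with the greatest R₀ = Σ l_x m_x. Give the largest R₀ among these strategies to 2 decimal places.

Strategy I: R₀ = 0.72×0 + 0.38×0 + 0.26×21 + 0.21×16 = 8.8200
Strategy II: R₀ = 0.64×0 + 0.45×0 + 0.38×3 + 0.21×3 = 1.7700
Strategy III: R₀ = 0.53×0 + 0.44×0 + 0.37×14 + 0.26×9 = 7.5200
Highest R₀: strategy I with 8.8200.

8.82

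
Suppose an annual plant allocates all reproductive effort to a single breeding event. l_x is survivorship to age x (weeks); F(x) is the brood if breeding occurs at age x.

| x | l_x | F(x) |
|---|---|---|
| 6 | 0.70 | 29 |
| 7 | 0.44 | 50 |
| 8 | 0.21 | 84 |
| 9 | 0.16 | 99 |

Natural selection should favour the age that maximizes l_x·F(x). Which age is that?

Expected offspring if breeding at age x = l_x × F(x):
  age 6: 0.70 × 29 = 20.300
  age 7: 0.44 × 50 = 22.000
  age 8: 0.21 × 84 = 17.640
  age 9: 0.16 × 99 = 15.840
Maximum at age 7 (22.000).

7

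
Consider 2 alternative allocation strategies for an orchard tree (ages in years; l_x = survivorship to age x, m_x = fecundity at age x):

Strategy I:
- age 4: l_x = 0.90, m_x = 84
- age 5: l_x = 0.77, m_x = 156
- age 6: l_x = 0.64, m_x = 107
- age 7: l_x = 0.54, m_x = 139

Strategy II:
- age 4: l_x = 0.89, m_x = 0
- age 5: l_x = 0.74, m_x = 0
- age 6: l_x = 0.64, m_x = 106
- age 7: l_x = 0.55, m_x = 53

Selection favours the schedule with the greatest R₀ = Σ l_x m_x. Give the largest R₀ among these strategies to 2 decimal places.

Strategy I: R₀ = 0.90×84 + 0.77×156 + 0.64×107 + 0.54×139 = 339.2600
Strategy II: R₀ = 0.89×0 + 0.74×0 + 0.64×106 + 0.55×53 = 96.9900
Highest R₀: strategy I with 339.2600.

339.26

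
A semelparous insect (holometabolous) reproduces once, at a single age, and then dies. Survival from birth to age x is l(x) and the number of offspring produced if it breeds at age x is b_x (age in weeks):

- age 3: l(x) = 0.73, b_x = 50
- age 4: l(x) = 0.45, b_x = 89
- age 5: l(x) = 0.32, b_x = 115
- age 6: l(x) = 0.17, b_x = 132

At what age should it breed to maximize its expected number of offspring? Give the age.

Expected offspring if breeding at age x = l(x) × b_x:
  age 3: 0.73 × 50 = 36.500
  age 4: 0.45 × 89 = 40.050
  age 5: 0.32 × 115 = 36.800
  age 6: 0.17 × 132 = 22.440
Maximum at age 4 (40.050).

4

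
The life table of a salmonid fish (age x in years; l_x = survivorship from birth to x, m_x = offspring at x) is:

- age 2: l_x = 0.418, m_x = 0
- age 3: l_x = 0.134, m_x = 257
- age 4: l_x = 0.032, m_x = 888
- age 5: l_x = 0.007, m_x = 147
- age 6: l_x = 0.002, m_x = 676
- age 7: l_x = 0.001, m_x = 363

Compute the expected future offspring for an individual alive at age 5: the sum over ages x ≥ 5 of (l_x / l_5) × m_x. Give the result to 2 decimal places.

l_5 = 0.007. Conditional survival from age 5 to x is l_x / l_5.
  x=5: (0.007/0.007) × 147 = 147.0000
  x=6: (0.002/0.007) × 676 = 193.1429
  x=7: (0.001/0.007) × 363 = 51.8571
Sum = 147.0000 + 193.1429 + 51.8571 = 392.0000

392.00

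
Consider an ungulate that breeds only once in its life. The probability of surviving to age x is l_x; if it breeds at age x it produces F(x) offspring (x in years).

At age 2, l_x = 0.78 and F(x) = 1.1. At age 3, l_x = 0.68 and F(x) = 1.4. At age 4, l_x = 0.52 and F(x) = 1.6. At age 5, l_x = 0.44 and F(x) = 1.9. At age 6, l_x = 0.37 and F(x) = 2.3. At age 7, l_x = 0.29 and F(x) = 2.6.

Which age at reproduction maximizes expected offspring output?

3

Expected offspring if breeding at age x = l_x × F(x):
  age 2: 0.78 × 1.1 = 0.858
  age 3: 0.68 × 1.4 = 0.952
  age 4: 0.52 × 1.6 = 0.832
  age 5: 0.44 × 1.9 = 0.836
  age 6: 0.37 × 2.3 = 0.851
  age 7: 0.29 × 2.6 = 0.754
Maximum at age 3 (0.952).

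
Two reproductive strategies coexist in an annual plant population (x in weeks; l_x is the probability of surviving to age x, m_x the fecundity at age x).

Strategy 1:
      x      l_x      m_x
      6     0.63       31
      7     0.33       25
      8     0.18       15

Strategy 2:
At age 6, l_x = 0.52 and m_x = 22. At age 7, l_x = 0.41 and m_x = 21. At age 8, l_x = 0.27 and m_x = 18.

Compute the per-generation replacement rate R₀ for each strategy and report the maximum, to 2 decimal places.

30.48

Strategy 1: R₀ = 0.63×31 + 0.33×25 + 0.18×15 = 30.4800
Strategy 2: R₀ = 0.52×22 + 0.41×21 + 0.27×18 = 24.9100
Highest R₀: strategy 1 with 30.4800.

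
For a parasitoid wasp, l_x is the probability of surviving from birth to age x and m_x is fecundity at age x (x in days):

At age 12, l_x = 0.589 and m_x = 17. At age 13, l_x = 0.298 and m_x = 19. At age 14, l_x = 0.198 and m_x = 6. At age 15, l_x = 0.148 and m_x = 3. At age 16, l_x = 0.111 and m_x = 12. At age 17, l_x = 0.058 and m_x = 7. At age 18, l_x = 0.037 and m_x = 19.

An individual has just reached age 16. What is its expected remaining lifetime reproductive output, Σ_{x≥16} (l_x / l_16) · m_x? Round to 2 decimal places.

21.99

l_16 = 0.111. Conditional survival from age 16 to x is l_x / l_16.
  x=16: (0.111/0.111) × 12 = 12.0000
  x=17: (0.058/0.111) × 7 = 3.6577
  x=18: (0.037/0.111) × 19 = 6.3333
Sum = 12.0000 + 3.6577 + 6.3333 = 21.9910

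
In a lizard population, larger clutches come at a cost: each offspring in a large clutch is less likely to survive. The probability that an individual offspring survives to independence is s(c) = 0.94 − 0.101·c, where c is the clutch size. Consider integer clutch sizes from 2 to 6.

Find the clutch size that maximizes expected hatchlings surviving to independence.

5

Expected hatchlings surviving to independence = c × s(c):
  c=2: 2 × 0.738 = 1.476
  c=3: 3 × 0.637 = 1.911
  c=4: 4 × 0.536 = 2.144
  c=5: 5 × 0.435 = 2.175
  c=6: 6 × 0.334 = 2.004
Maximum at c = 5 (2.175 hatchlings surviving to independence).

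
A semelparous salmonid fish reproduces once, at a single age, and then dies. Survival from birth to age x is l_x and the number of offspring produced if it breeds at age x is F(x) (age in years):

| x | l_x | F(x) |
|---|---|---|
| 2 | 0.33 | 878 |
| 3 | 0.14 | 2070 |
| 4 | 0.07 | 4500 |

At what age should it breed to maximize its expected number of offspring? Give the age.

4

Expected offspring if breeding at age x = l_x × F(x):
  age 2: 0.33 × 878 = 289.740
  age 3: 0.14 × 2070 = 289.800
  age 4: 0.07 × 4500 = 315.000
Maximum at age 4 (315.000).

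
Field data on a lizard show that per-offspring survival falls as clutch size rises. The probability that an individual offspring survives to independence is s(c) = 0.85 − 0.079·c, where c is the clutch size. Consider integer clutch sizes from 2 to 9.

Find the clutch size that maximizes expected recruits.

5

Expected recruits = c × s(c):
  c=2: 2 × 0.692 = 1.384
  c=3: 3 × 0.613 = 1.839
  c=4: 4 × 0.534 = 2.136
  c=5: 5 × 0.455 = 2.275
  c=6: 6 × 0.376 = 2.256
  c=7: 7 × 0.297 = 2.079
  c=8: 8 × 0.218 = 1.744
  c=9: 9 × 0.139 = 1.251
Maximum at c = 5 (2.275 recruits).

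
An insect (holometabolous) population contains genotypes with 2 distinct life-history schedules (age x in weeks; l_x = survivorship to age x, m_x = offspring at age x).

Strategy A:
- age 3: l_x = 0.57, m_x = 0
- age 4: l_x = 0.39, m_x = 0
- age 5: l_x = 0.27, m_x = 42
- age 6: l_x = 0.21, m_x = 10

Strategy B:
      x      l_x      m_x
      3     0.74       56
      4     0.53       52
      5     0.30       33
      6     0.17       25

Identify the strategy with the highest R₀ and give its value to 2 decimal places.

Strategy A: R₀ = 0.57×0 + 0.39×0 + 0.27×42 + 0.21×10 = 13.4400
Strategy B: R₀ = 0.74×56 + 0.53×52 + 0.30×33 + 0.17×25 = 83.1500
Highest R₀: strategy B with 83.1500.

83.15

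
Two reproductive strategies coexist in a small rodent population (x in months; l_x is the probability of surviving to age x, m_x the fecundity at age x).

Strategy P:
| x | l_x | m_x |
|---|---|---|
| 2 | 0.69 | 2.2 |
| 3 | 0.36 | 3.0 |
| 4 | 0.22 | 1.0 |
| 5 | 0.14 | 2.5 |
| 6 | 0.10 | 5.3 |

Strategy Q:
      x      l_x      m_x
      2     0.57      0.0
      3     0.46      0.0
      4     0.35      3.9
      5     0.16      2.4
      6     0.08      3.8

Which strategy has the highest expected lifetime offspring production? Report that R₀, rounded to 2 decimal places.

Strategy P: R₀ = 0.69×2.2 + 0.36×3.0 + 0.22×1.0 + 0.14×2.5 + 0.10×5.3 = 3.6980
Strategy Q: R₀ = 0.57×0.0 + 0.46×0.0 + 0.35×3.9 + 0.16×2.4 + 0.08×3.8 = 2.0530
Highest R₀: strategy P with 3.6980.

3.70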